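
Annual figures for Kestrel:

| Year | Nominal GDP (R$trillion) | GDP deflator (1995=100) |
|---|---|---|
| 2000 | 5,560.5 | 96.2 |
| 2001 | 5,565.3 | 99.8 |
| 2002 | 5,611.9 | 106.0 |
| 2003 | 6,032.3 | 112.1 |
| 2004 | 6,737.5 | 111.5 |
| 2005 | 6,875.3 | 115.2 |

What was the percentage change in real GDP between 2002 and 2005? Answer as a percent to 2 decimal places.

Real GDP 2002 = 5611.9/1.060 = 5294.25.
Real GDP 2005 = 6875.3/1.152 = 5968.14.
Change = 5968.14/5294.25 − 1 = 0.1273.

12.73%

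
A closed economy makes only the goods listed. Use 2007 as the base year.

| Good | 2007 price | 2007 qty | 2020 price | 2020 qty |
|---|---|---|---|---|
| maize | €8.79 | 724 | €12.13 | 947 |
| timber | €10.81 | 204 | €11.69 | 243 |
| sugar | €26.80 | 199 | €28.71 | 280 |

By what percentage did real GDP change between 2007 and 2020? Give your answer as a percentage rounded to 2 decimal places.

32.75%

Real GDP 2007 = Nominal GDP 2007 = 8.79·724 + 10.81·204 + 26.80·199 = 13902.40.
Real GDP 2020 (at 2007 prices) = 8.79·947 + 10.81·243 + 26.80·280 = 18454.96.
Real growth = 18454.96/13902.40 − 1 = 0.3275.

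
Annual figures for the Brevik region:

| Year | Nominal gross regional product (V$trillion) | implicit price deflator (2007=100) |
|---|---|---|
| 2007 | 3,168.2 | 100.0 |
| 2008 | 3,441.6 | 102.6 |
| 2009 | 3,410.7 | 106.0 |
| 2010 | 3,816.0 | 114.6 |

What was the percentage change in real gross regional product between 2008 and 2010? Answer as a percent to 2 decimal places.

Real gross regional product 2008 = 3441.6/1.026 = 3354.39.
Real gross regional product 2010 = 3816.0/1.146 = 3329.84.
Change = 3329.84/3354.39 − 1 = -0.0073.

-0.73%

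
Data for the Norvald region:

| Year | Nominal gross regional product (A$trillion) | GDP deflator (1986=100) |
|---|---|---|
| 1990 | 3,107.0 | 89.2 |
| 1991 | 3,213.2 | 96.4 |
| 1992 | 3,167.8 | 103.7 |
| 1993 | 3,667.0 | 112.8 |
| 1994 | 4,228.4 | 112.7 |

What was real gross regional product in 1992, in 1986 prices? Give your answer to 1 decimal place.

A$3,054.8 trillion

Real gross regional product 1992 = 3167.8 / 1.037 = 3054.77.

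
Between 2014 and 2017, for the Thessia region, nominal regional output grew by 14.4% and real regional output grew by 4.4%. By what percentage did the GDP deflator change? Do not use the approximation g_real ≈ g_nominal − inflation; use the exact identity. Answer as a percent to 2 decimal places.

9.58%

(1 + g_nom) = (1 + g_real)(1 + π), so π = 1.1440 / 1.0440 − 1 = 0.09579.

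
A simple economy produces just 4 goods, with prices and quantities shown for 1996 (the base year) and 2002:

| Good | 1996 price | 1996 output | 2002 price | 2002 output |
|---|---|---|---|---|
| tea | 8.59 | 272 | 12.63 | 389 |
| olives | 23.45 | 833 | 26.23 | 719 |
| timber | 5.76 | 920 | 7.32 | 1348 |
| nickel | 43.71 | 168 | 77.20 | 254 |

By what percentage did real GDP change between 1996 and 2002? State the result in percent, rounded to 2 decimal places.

13.20%

Real GDP 1996 = Nominal GDP 1996 = 8.59·272 + 23.45·833 + 5.76·920 + 43.71·168 = 34512.81.
Real GDP 2002 (at 1996 prices) = 8.59·389 + 23.45·719 + 5.76·1348 + 43.71·254 = 39068.88.
Real growth = 39068.88/34512.81 − 1 = 0.1320.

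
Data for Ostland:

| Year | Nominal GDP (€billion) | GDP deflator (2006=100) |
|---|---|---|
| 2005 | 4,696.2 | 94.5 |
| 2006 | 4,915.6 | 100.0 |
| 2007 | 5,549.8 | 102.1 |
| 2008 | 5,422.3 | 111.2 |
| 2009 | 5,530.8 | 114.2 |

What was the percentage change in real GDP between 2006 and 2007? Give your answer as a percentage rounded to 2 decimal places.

Real GDP 2006 = 4915.6/1.000 = 4915.60.
Real GDP 2007 = 5549.8/1.021 = 5435.65.
Change = 5435.65/4915.60 − 1 = 0.1058.

10.58%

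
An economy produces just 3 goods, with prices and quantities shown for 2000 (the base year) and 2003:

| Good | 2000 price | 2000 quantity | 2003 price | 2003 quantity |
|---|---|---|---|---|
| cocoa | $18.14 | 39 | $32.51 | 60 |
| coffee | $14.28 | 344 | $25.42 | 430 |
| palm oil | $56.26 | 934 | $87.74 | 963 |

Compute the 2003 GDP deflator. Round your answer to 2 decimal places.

Nominal GDP 2003 = 32.51·60 + 25.42·430 + 87.74·963 = 97374.82.
Real GDP 2003 (at 2000 prices) = 18.14·60 + 14.28·430 + 56.26·963 = 61407.18.
Deflator = Nominal/Real × 100 = 97374.82/61407.18 × 100 = 158.572.

158.57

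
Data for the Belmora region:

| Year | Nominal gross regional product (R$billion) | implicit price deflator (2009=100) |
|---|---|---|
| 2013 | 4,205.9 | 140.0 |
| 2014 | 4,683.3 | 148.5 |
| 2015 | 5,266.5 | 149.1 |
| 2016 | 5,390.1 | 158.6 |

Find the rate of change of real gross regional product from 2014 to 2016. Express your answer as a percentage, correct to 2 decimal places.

7.76%

Real gross regional product 2014 = 4683.3/1.485 = 3153.74.
Real gross regional product 2016 = 5390.1/1.586 = 3398.55.
Change = 3398.55/3153.74 − 1 = 0.0776.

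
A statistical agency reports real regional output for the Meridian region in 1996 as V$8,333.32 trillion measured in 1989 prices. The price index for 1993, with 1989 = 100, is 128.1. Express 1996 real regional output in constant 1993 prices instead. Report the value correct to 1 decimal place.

Real regional output in 1993 prices = Real regional output in 1989 prices × (P_1993/P_1989) = 8333.32 × 1.281 = 10674.98.

V$10,675.0 trillion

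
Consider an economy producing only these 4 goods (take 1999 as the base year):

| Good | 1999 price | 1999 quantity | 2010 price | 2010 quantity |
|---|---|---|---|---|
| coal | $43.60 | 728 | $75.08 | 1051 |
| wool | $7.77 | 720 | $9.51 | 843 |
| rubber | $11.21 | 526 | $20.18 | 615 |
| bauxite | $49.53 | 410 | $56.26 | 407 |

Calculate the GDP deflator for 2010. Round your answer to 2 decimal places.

Nominal GDP 2010 = 75.08·1051 + 9.51·843 + 20.18·615 + 56.26·407 = 122234.53.
Real GDP 2010 (at 1999 prices) = 43.60·1051 + 7.77·843 + 11.21·615 + 49.53·407 = 79426.57.
Deflator = Nominal/Real × 100 = 122234.53/79426.57 × 100 = 153.896.

153.90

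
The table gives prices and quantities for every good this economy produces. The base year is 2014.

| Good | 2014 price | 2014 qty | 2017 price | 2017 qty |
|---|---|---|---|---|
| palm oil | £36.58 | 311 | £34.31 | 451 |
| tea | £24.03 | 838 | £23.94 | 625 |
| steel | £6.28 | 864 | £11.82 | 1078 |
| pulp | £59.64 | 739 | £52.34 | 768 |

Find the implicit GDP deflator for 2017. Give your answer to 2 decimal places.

Nominal GDP 2017 = 34.31·451 + 23.94·625 + 11.82·1078 + 52.34·768 = 83375.39.
Real GDP 2017 (at 2014 prices) = 36.58·451 + 24.03·625 + 6.28·1078 + 59.64·768 = 84089.69.
Deflator = Nominal/Real × 100 = 83375.39/84089.69 × 100 = 99.151.

99.15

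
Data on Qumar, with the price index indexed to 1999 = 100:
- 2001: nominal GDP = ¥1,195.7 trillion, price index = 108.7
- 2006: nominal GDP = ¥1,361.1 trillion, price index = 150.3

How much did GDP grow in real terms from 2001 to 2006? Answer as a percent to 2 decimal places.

-17.67%

Deflate each year: 2001 → 1195.7/1.087 = 1100.00; 2006 → 1361.1/1.503 = 905.59.
So real GDP changed by 905.59/1100.00 − 1 = -0.1767, i.e. -17.67%.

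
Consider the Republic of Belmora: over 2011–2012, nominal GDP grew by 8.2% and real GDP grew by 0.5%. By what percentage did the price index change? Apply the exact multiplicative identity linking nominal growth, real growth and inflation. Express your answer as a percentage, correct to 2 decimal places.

7.66%

(1 + g_nom) = (1 + g_real)(1 + π), so π = 1.0820 / 1.0050 − 1 = 0.07662.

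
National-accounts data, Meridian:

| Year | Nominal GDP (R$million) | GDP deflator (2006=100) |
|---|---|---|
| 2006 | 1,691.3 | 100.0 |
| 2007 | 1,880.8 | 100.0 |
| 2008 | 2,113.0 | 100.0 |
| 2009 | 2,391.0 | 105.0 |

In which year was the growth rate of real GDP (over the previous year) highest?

2007: real = 1880.8/1.000 = 1880.80; growth vs 2006 (1691.30) = 11.20%.
2008: real = 2113.0/1.000 = 2113.00; growth vs 2007 (1880.80) = 12.35%.
2009: real = 2391.0/1.050 = 2277.14; growth vs 2008 (2113.00) = 7.77%.

2008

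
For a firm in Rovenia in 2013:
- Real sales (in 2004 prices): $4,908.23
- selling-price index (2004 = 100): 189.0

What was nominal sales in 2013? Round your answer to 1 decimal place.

Nominal sales = Real × (selling-price index/100) = 4908.23 × 1.890 = 9276.55.

$9,276.6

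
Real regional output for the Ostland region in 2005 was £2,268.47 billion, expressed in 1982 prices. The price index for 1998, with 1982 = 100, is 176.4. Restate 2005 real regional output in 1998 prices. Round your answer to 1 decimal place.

Real regional output in 1998 prices = Real regional output in 1982 prices × (P_1998/P_1982) = 2268.47 × 1.764 = 4001.58.

£4,001.6 billion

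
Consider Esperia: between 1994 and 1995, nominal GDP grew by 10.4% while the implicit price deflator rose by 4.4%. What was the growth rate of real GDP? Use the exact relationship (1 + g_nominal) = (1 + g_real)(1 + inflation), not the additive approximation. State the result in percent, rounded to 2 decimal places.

5.75%

(1 + g_nom) = (1 + g_real)(1 + π), so g_real = 1.1040 / 1.0440 − 1 = 0.05747.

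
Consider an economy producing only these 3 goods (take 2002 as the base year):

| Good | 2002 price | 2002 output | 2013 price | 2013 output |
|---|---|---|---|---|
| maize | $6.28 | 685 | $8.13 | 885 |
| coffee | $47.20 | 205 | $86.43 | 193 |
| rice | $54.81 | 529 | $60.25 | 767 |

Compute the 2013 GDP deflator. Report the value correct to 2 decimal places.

Nominal GDP 2013 = 8.13·885 + 86.43·193 + 60.25·767 = 70087.79.
Real GDP 2013 (at 2002 prices) = 6.28·885 + 47.20·193 + 54.81·767 = 56706.67.
Deflator = Nominal/Real × 100 = 70087.79/56706.67 × 100 = 123.597.

123.60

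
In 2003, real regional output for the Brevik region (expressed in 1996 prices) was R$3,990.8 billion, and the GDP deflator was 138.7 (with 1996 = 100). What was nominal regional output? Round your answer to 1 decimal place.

R$5,535.2 billion

Nominal regional output = Real × (GDP deflator/100) = 3990.8 × 1.387 = 5535.24.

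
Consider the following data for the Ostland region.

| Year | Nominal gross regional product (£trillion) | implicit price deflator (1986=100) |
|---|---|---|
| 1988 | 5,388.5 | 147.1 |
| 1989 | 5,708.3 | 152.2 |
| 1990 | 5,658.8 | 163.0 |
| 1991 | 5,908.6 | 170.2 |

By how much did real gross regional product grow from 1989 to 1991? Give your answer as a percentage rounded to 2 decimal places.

Real gross regional product 1989 = 5708.3/1.522 = 3750.53.
Real gross regional product 1991 = 5908.6/1.702 = 3471.56.
Change = 3471.56/3750.53 − 1 = -0.0744.

-7.44%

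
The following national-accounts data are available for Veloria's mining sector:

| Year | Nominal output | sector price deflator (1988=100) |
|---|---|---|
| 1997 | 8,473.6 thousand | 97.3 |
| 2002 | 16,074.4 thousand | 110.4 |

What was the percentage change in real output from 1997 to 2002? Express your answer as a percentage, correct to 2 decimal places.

Real output 1997 = 8473.6 / 0.973 = 8708.74.
Real output 2002 = 16074.4 / 1.104 = 14560.14.
Real growth = 14560.14 / 8708.74 − 1 = 0.6719.

67.19%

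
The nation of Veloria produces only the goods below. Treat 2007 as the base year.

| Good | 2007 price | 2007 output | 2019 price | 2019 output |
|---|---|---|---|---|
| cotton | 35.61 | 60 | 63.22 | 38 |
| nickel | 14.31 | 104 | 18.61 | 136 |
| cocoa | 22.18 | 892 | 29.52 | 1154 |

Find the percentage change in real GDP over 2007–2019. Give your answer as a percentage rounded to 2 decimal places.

23.43%

Real GDP 2007 = Nominal GDP 2007 = 35.61·60 + 14.31·104 + 22.18·892 = 23409.40.
Real GDP 2019 (at 2007 prices) = 35.61·38 + 14.31·136 + 22.18·1154 = 28895.06.
Real growth = 28895.06/23409.40 − 1 = 0.2343.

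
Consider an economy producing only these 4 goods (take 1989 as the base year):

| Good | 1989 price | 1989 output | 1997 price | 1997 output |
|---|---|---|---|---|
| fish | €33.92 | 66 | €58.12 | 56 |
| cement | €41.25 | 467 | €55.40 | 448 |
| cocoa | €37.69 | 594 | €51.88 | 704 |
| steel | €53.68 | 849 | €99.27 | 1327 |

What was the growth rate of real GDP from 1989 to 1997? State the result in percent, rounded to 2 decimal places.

Real GDP 1989 = Nominal GDP 1989 = 33.92·66 + 41.25·467 + 37.69·594 + 53.68·849 = 89464.65.
Real GDP 1997 (at 1989 prices) = 33.92·56 + 41.25·448 + 37.69·704 + 53.68·1327 = 118146.64.
Real growth = 118146.64/89464.65 − 1 = 0.3206.

32.06%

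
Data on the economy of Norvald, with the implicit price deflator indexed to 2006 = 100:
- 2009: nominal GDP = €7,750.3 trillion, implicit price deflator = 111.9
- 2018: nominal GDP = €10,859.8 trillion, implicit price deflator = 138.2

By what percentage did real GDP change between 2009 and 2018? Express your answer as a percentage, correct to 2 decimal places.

13.46%

Real GDP 2009 = 7750.3 / 1.119 = 6926.09.
Real GDP 2018 = 10859.8 / 1.382 = 7858.03.
Real growth = 7858.03 / 6926.09 − 1 = 0.1346.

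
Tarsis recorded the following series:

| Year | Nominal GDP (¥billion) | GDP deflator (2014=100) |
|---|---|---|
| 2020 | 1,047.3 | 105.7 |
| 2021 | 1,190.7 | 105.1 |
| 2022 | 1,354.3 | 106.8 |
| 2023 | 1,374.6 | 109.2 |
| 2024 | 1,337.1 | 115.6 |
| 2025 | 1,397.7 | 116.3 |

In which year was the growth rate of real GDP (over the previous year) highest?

2021

2021: real = 1190.7/1.051 = 1132.92; growth vs 2020 (990.82) = 14.34%.
2022: real = 1354.3/1.068 = 1268.07; growth vs 2021 (1132.92) = 11.93%.
2023: real = 1374.6/1.092 = 1258.79; growth vs 2022 (1268.07) = -0.73%.
2024: real = 1337.1/1.156 = 1156.66; growth vs 2023 (1258.79) = -8.11%.
2025: real = 1397.7/1.163 = 1201.81; growth vs 2024 (1156.66) = 3.90%.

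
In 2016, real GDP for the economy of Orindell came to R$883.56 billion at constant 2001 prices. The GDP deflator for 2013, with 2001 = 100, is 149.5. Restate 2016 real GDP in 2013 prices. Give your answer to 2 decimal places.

R$1,320.92 billion

Real GDP in 2013 prices = Real GDP in 2001 prices × (P_2013/P_2001) = 883.56 × 1.495 = 1320.92.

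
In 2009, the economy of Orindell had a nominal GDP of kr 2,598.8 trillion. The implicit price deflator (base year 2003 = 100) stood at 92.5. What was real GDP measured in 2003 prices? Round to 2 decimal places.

kr 2,809.51 trillion

Real GDP = Nominal / (implicit price deflator/100) = 2598.8 / 0.925 = 2809.51.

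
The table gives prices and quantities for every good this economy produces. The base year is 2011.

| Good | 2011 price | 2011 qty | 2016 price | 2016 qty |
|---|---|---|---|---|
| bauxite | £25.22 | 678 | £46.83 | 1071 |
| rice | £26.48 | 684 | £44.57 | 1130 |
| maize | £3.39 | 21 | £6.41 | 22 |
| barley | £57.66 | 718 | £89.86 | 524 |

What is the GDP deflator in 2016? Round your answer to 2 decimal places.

169.39

Nominal GDP 2016 = 46.83·1071 + 44.57·1130 + 6.41·22 + 89.86·524 = 147746.69.
Real GDP 2016 (at 2011 prices) = 25.22·1071 + 26.48·1130 + 3.39·22 + 57.66·524 = 87221.44.
Deflator = Nominal/Real × 100 = 147746.69/87221.44 × 100 = 169.393.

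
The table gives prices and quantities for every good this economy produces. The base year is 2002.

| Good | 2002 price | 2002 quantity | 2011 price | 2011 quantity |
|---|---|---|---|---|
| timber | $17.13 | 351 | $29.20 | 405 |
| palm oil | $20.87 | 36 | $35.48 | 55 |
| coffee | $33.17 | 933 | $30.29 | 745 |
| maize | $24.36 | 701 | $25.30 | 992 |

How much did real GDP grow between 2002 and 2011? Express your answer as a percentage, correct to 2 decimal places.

Real GDP 2002 = Nominal GDP 2002 = 17.13·351 + 20.87·36 + 33.17·933 + 24.36·701 = 54787.92.
Real GDP 2011 (at 2002 prices) = 17.13·405 + 20.87·55 + 33.17·745 + 24.36·992 = 56962.27.
Real growth = 56962.27/54787.92 − 1 = 0.0397.

3.97%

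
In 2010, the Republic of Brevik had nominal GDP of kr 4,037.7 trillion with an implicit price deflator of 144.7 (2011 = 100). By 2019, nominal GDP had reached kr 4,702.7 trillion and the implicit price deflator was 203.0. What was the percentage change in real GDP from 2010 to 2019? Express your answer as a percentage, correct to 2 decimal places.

-16.98%

Real GDP 2010 = 4037.7 / 1.447 = 2790.39.
Real GDP 2019 = 4702.7 / 2.030 = 2316.60.
Real growth = 2316.60 / 2790.39 − 1 = -0.1698.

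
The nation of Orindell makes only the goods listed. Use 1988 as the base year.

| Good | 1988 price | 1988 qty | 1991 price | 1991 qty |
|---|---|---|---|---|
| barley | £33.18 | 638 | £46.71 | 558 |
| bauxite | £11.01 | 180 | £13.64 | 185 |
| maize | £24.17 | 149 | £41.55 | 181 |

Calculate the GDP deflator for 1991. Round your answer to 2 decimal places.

Nominal GDP 1991 = 46.71·558 + 13.64·185 + 41.55·181 = 36108.13.
Real GDP 1991 (at 1988 prices) = 33.18·558 + 11.01·185 + 24.17·181 = 24926.06.
Deflator = Nominal/Real × 100 = 36108.13/24926.06 × 100 = 144.861.

144.86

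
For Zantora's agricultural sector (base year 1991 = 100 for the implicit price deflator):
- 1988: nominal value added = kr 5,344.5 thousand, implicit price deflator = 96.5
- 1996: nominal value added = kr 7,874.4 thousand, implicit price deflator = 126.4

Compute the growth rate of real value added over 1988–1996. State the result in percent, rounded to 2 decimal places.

12.48%

Real value added 1988 = 5344.5 / 0.965 = 5538.34.
Real value added 1996 = 7874.4 / 1.264 = 6229.75.
Real growth = 6229.75 / 5538.34 − 1 = 0.1248.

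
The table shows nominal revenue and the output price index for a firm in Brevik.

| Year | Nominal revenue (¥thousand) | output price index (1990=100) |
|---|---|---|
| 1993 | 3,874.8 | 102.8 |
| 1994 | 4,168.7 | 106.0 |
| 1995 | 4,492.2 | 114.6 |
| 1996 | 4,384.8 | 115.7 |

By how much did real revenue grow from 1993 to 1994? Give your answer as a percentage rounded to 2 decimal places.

Real revenue 1993 = 3874.8/1.028 = 3769.26.
Real revenue 1994 = 4168.7/1.060 = 3932.74.
Change = 3932.74/3769.26 − 1 = 0.0434.

4.34%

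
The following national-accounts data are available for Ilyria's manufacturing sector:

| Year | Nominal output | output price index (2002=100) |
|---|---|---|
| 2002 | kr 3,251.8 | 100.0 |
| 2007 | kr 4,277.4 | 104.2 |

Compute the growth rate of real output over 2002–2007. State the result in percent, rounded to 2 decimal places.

26.24%

Real output 2002 = 3251.8 / 1.000 = 3251.80.
Real output 2007 = 4277.4 / 1.042 = 4104.99.
Real growth = 4104.99 / 3251.80 − 1 = 0.2624.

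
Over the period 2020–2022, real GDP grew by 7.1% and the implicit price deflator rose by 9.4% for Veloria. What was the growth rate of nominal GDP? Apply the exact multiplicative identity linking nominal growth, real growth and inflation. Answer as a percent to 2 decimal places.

(1 + g_nom) = (1 + g_real)(1 + π) = 1.0710 × 1.0940 = 1.17167.

17.17%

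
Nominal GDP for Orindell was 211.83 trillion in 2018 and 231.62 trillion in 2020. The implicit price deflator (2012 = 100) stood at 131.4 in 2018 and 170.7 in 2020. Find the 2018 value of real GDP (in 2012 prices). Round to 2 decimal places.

Real GDP = Nominal / (implicit price deflator/100) = 211.83 / 1.314 = 161.21.

161.21 trillion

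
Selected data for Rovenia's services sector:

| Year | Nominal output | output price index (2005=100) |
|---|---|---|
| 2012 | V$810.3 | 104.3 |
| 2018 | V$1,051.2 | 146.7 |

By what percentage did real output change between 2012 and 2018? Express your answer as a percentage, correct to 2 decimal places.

-7.77%

Real output 2012 = 810.3 / 1.043 = 776.89.
Real output 2018 = 1051.2 / 1.467 = 716.56.
Real growth = 716.56 / 776.89 − 1 = -0.0777.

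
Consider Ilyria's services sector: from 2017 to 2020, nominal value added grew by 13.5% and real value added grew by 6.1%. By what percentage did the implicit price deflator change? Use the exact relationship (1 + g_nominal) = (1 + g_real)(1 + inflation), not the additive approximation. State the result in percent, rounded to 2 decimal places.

(1 + g_nom) = (1 + g_real)(1 + π), so π = 1.1350 / 1.0610 − 1 = 0.06975.

6.97%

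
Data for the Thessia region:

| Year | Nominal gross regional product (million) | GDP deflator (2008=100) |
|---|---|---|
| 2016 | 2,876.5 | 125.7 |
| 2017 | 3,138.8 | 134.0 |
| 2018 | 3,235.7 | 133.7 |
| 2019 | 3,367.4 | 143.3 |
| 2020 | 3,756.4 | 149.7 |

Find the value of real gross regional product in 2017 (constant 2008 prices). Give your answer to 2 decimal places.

2,342.39 million

Real gross regional product 2017 = 3138.8 / 1.340 = 2342.39.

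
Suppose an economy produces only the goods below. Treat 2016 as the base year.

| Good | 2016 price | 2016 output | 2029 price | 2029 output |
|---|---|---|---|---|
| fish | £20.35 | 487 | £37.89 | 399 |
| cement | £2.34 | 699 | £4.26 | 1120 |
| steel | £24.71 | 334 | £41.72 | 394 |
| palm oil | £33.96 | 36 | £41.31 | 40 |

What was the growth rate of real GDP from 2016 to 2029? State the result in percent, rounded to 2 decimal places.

3.87%

Real GDP 2016 = Nominal GDP 2016 = 20.35·487 + 2.34·699 + 24.71·334 + 33.96·36 = 21021.81.
Real GDP 2029 (at 2016 prices) = 20.35·399 + 2.34·1120 + 24.71·394 + 33.96·40 = 21834.59.
Real growth = 21834.59/21021.81 − 1 = 0.0387.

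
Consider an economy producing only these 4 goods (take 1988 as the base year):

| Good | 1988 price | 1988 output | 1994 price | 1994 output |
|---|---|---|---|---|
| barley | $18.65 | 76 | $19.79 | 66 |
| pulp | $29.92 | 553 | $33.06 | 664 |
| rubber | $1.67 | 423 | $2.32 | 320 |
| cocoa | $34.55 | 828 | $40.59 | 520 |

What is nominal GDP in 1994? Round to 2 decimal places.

Nominal GDP 1994 = Σ (p_1994 × q_1994) = 19.79·66 + 33.06·664 + 2.32·320 + 40.59·520 = 45107.18.

$45107.18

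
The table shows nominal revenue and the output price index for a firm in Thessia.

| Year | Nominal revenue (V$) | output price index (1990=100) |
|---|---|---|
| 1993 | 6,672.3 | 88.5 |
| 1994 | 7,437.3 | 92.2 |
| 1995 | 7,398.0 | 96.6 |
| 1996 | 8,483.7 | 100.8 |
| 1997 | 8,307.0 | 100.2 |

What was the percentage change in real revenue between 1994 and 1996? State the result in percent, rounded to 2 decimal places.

Real revenue 1994 = 7437.3/0.922 = 8066.49.
Real revenue 1996 = 8483.7/1.008 = 8416.37.
Change = 8416.37/8066.49 − 1 = 0.0434.

4.34%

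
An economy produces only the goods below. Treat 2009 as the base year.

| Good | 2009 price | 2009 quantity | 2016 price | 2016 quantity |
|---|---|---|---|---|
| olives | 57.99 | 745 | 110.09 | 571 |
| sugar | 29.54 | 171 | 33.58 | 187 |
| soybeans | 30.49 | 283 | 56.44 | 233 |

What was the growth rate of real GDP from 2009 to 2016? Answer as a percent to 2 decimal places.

-19.59%

Real GDP 2009 = Nominal GDP 2009 = 57.99·745 + 29.54·171 + 30.49·283 = 56882.56.
Real GDP 2016 (at 2009 prices) = 57.99·571 + 29.54·187 + 30.49·233 = 45740.44.
Real growth = 45740.44/56882.56 − 1 = -0.1959.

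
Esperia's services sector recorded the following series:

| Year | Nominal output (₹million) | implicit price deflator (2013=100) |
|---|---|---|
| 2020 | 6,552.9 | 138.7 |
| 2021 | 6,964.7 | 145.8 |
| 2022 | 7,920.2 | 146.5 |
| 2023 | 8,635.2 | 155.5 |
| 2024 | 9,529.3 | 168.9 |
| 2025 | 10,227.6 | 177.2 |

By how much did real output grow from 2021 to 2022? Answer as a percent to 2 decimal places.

Real output 2021 = 6964.7/1.458 = 4776.89.
Real output 2022 = 7920.2/1.465 = 5406.28.
Change = 5406.28/4776.89 − 1 = 0.1318.

13.18%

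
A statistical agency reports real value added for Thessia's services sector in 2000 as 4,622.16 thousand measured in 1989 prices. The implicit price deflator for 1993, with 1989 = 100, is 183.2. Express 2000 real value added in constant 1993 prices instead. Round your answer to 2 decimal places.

Real value added in 1993 prices = Real value added in 1989 prices × (P_1993/P_1989) = 4622.16 × 1.832 = 8467.80.

8,467.80 thousand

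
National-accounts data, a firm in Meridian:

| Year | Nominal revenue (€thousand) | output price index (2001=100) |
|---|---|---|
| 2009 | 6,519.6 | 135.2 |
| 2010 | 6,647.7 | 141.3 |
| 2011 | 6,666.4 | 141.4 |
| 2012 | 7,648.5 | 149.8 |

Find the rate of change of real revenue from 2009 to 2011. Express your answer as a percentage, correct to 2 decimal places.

Real revenue 2009 = 6519.6/1.352 = 4822.19.
Real revenue 2011 = 6666.4/1.414 = 4714.57.
Change = 4714.57/4822.19 − 1 = -0.0223.

-2.23%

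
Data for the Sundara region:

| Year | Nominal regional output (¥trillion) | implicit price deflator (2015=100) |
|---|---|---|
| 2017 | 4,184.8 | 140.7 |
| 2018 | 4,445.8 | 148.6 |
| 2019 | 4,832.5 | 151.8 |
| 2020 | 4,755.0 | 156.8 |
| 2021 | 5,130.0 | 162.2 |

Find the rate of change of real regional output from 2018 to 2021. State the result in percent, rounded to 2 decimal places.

5.71%

Real regional output 2018 = 4445.8/1.486 = 2991.79.
Real regional output 2021 = 5130.0/1.622 = 3162.76.
Change = 3162.76/2991.79 − 1 = 0.0571.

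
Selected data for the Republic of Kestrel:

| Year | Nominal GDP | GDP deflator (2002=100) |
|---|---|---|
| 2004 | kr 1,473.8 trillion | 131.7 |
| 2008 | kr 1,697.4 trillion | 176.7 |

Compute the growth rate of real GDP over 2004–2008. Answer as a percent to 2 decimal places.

Deflate each year: 2004 → 1473.8/1.317 = 1119.06; 2008 → 1697.4/1.767 = 960.61.
So real GDP changed by 960.61/1119.06 − 1 = -0.1416, i.e. -14.16%.

-14.16%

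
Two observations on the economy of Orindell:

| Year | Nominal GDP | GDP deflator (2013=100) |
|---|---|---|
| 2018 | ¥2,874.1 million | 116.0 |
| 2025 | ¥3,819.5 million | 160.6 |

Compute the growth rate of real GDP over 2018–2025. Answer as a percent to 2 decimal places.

-4.01%

Deflate each year: 2018 → 2874.1/1.160 = 2477.67; 2025 → 3819.5/1.606 = 2378.27.
So real GDP changed by 2378.27/2477.67 − 1 = -0.0401, i.e. -4.01%.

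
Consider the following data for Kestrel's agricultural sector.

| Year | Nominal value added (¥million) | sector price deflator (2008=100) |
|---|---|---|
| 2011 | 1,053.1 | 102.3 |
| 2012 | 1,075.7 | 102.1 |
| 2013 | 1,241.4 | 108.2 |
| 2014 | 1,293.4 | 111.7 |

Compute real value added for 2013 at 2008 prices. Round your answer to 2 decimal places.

Real value added 2013 = 1241.4 / 1.082 = 1147.32.

¥1,147.32 million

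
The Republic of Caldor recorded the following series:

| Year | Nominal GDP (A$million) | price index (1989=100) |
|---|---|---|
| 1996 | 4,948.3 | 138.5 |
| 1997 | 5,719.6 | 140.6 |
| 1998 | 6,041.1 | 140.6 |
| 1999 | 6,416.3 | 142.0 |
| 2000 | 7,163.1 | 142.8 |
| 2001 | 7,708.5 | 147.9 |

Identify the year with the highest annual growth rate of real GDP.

1997

1997: real = 5719.6/1.406 = 4067.99; growth vs 1996 (3572.78) = 13.86%.
1998: real = 6041.1/1.406 = 4296.66; growth vs 1997 (4067.99) = 5.62%.
1999: real = 6416.3/1.420 = 4518.52; growth vs 1998 (4296.66) = 5.16%.
2000: real = 7163.1/1.428 = 5016.18; growth vs 1999 (4518.52) = 11.01%.
2001: real = 7708.5/1.479 = 5211.97; growth vs 2000 (5016.18) = 3.90%.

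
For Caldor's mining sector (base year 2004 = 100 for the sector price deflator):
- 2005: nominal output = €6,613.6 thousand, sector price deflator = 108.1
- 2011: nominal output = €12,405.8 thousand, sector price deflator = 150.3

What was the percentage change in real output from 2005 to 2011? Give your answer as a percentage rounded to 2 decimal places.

34.91%

Real output 2005 = 6613.6 / 1.081 = 6118.04.
Real output 2011 = 12405.8 / 1.503 = 8254.03.
Real growth = 8254.03 / 6118.04 − 1 = 0.3491.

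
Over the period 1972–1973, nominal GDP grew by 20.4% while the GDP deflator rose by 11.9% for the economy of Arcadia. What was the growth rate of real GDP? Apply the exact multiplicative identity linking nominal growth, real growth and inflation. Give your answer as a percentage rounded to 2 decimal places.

7.60%

(1 + g_nom) = (1 + g_real)(1 + π), so g_real = 1.2040 / 1.1190 − 1 = 0.07596.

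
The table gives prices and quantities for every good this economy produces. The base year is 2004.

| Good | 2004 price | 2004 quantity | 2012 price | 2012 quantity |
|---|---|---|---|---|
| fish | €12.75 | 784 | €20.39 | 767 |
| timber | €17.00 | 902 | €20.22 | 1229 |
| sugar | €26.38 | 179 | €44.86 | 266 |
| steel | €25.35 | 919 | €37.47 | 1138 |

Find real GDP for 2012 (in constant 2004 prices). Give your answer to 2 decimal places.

Real GDP 2012 = Σ (p_2004 × q_2012) = 12.75·767 + 17.00·1229 + 26.38·266 + 25.35·1138 = 66537.63.

€66537.63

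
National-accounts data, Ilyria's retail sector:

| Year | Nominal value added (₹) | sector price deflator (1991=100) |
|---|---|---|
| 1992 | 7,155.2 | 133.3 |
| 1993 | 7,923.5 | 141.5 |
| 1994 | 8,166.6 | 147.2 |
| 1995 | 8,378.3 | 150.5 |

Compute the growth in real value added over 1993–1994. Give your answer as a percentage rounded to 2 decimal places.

-0.92%

Real value added 1993 = 7923.5/1.415 = 5599.65.
Real value added 1994 = 8166.6/1.472 = 5547.96.
Change = 5547.96/5599.65 − 1 = -0.0092.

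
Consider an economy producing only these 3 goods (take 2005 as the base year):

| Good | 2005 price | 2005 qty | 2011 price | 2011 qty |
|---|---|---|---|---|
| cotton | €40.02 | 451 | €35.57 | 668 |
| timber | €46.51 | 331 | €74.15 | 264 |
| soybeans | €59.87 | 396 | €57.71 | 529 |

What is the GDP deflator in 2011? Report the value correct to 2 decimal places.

Nominal GDP 2011 = 35.57·668 + 74.15·264 + 57.71·529 = 73864.95.
Real GDP 2011 (at 2005 prices) = 40.02·668 + 46.51·264 + 59.87·529 = 70683.23.
Deflator = Nominal/Real × 100 = 73864.95/70683.23 × 100 = 104.501.

104.50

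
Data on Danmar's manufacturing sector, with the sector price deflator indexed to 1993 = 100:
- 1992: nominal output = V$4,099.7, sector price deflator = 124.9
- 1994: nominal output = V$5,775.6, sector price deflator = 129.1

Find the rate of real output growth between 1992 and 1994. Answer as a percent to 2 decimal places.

36.30%

Real output 1992 = 4099.7 / 1.249 = 3282.39.
Real output 1994 = 5775.6 / 1.291 = 4473.74.
Real growth = 4473.74 / 3282.39 − 1 = 0.3630.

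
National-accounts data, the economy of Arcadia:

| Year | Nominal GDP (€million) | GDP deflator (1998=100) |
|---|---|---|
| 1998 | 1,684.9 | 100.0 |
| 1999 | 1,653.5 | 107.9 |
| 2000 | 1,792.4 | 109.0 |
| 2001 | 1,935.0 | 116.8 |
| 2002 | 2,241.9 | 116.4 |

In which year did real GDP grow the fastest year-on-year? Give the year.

1999: real = 1653.5/1.079 = 1532.44; growth vs 1998 (1684.90) = -9.05%.
2000: real = 1792.4/1.090 = 1644.40; growth vs 1999 (1532.44) = 7.31%.
2001: real = 1935.0/1.168 = 1656.68; growth vs 2000 (1644.40) = 0.75%.
2002: real = 2241.9/1.164 = 1926.03; growth vs 2001 (1656.68) = 16.26%.

2002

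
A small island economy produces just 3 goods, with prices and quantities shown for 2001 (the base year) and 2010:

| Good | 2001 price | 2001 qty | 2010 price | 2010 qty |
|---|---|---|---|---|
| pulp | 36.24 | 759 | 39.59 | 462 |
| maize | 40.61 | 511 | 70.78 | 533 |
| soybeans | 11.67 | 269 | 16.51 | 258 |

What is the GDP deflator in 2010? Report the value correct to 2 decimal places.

Nominal GDP 2010 = 39.59·462 + 70.78·533 + 16.51·258 = 60275.90.
Real GDP 2010 (at 2001 prices) = 36.24·462 + 40.61·533 + 11.67·258 = 41398.87.
Deflator = Nominal/Real × 100 = 60275.90/41398.87 × 100 = 145.598.

145.60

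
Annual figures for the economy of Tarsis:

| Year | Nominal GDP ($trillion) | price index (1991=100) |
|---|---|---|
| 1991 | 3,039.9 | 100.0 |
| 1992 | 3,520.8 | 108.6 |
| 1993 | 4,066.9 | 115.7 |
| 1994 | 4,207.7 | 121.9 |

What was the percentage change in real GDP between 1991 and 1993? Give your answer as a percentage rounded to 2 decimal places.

Real GDP 1991 = 3039.9/1.000 = 3039.90.
Real GDP 1993 = 4066.9/1.157 = 3515.04.
Change = 3515.04/3039.90 − 1 = 0.1563.

15.63%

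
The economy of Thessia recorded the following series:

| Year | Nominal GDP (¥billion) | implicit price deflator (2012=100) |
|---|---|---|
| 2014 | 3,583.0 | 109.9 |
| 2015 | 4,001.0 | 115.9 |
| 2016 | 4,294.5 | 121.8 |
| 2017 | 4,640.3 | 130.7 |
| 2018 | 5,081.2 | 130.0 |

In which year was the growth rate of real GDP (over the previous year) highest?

2015: real = 4001.0/1.159 = 3452.11; growth vs 2014 (3260.24) = 5.89%.
2016: real = 4294.5/1.218 = 3525.86; growth vs 2015 (3452.11) = 2.14%.
2017: real = 4640.3/1.307 = 3550.34; growth vs 2016 (3525.86) = 0.69%.
2018: real = 5081.2/1.300 = 3908.62; growth vs 2017 (3550.34) = 10.09%.

2018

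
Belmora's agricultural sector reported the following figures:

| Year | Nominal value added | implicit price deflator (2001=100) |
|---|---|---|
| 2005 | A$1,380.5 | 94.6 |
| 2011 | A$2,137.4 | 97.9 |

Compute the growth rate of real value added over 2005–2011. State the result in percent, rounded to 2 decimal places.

49.61%

Real value added 2005 = 1380.5 / 0.946 = 1459.30.
Real value added 2011 = 2137.4 / 0.979 = 2183.25.
Real growth = 2183.25 / 1459.30 − 1 = 0.4961.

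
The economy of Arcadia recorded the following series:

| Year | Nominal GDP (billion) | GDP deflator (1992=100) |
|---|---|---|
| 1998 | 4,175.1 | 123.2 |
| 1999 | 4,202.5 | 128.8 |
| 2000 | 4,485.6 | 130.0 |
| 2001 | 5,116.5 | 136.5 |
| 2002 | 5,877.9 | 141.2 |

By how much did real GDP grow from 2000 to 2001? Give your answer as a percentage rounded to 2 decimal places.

8.63%

Real GDP 2000 = 4485.6/1.300 = 3450.46.
Real GDP 2001 = 5116.5/1.365 = 3748.35.
Change = 3748.35/3450.46 − 1 = 0.0863.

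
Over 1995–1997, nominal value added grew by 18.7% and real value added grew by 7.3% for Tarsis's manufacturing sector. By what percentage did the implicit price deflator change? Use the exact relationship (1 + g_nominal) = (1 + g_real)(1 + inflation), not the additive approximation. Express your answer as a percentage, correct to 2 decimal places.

(1 + g_nom) = (1 + g_real)(1 + π), so π = 1.1870 / 1.0730 − 1 = 0.10624.

10.62%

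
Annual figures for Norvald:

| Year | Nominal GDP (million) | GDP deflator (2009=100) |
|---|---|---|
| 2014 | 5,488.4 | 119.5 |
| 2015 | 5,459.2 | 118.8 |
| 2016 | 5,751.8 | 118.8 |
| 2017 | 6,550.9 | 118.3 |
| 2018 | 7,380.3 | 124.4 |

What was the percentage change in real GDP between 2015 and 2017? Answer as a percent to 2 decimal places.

Real GDP 2015 = 5459.2/1.188 = 4595.29.
Real GDP 2017 = 6550.9/1.183 = 5537.53.
Change = 5537.53/4595.29 − 1 = 0.2050.

20.50%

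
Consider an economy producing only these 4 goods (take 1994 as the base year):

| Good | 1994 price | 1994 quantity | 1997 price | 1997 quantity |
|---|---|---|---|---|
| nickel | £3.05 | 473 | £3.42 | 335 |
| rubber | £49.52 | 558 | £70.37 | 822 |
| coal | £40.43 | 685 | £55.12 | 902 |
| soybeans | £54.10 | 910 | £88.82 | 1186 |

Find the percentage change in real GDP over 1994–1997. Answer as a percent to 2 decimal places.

34.30%

Real GDP 1994 = Nominal GDP 1994 = 3.05·473 + 49.52·558 + 40.43·685 + 54.10·910 = 106000.36.
Real GDP 1997 (at 1994 prices) = 3.05·335 + 49.52·822 + 40.43·902 + 54.10·1186 = 142357.65.
Real growth = 142357.65/106000.36 − 1 = 0.3430.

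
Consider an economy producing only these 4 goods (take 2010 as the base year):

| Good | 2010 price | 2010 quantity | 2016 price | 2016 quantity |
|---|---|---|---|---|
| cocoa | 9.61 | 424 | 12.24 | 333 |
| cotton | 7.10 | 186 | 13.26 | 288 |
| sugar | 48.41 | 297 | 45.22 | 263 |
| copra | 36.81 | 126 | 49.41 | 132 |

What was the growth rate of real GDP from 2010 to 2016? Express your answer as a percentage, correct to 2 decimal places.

-6.45%

Real GDP 2010 = Nominal GDP 2010 = 9.61·424 + 7.10·186 + 48.41·297 + 36.81·126 = 24411.07.
Real GDP 2016 (at 2010 prices) = 9.61·333 + 7.10·288 + 48.41·263 + 36.81·132 = 22835.68.
Real growth = 22835.68/24411.07 − 1 = -0.0645.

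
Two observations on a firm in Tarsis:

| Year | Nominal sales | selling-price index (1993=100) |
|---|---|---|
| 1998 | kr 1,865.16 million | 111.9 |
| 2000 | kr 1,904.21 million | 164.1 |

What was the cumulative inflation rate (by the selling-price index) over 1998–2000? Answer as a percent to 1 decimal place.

Price-level change = 164.1 / 111.9 − 1 = 0.4665.

46.6%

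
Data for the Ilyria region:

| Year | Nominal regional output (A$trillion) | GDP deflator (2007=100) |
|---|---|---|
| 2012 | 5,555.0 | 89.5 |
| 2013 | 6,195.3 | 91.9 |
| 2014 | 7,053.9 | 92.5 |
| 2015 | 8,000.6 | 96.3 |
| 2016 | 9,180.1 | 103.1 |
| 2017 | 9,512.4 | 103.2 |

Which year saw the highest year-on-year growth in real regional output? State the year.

2013: real = 6195.3/0.919 = 6741.35; growth vs 2012 (6206.70) = 8.61%.
2014: real = 7053.9/0.925 = 7625.84; growth vs 2013 (6741.35) = 13.12%.
2015: real = 8000.6/0.963 = 8308.00; growth vs 2014 (7625.84) = 8.95%.
2016: real = 9180.1/1.031 = 8904.07; growth vs 2015 (8308.00) = 7.17%.
2017: real = 9512.4/1.032 = 9217.44; growth vs 2016 (8904.07) = 3.52%.

2014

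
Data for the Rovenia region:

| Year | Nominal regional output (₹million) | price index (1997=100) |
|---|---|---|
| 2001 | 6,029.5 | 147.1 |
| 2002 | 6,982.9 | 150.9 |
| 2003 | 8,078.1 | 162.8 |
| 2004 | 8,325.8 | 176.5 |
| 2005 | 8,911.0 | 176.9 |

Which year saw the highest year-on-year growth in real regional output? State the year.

2002: real = 6982.9/1.509 = 4627.50; growth vs 2001 (4098.91) = 12.90%.
2003: real = 8078.1/1.628 = 4961.98; growth vs 2002 (4627.50) = 7.23%.
2004: real = 8325.8/1.765 = 4717.17; growth vs 2003 (4961.98) = -4.93%.
2005: real = 8911.0/1.769 = 5037.31; growth vs 2004 (4717.17) = 6.79%.

2002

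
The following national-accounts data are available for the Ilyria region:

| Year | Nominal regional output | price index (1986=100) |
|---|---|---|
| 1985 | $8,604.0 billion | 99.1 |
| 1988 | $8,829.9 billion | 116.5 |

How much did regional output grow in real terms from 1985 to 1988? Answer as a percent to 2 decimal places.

Deflate each year: 1985 → 8604.0/0.991 = 8682.14; 1988 → 8829.9/1.165 = 7579.31.
So real regional output changed by 7579.31/8682.14 − 1 = -0.1270, i.e. -12.70%.

-12.70%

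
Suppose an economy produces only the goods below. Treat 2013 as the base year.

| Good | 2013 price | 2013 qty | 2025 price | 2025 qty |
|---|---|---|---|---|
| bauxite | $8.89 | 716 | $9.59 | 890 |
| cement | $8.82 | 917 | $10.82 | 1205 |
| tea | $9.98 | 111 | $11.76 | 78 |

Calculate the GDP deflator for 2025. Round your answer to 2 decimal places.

Nominal GDP 2025 = 9.59·890 + 10.82·1205 + 11.76·78 = 22490.48.
Real GDP 2025 (at 2013 prices) = 8.89·890 + 8.82·1205 + 9.98·78 = 19318.64.
Deflator = Nominal/Real × 100 = 22490.48/19318.64 × 100 = 116.419.

116.42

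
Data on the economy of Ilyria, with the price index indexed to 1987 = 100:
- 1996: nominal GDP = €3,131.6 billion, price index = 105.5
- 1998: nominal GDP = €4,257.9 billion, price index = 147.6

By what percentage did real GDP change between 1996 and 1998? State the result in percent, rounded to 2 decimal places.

Deflate each year: 1996 → 3131.6/1.055 = 2968.34; 1998 → 4257.9/1.476 = 2884.76.
So real GDP changed by 2884.76/2968.34 − 1 = -0.0282, i.e. -2.82%.

-2.82%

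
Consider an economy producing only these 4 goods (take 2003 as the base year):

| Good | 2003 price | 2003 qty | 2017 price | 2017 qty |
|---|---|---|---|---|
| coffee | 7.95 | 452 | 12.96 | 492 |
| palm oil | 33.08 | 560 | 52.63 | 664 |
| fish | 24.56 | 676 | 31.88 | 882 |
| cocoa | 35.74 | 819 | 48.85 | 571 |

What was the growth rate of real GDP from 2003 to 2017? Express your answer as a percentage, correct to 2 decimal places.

Real GDP 2003 = Nominal GDP 2003 = 7.95·452 + 33.08·560 + 24.56·676 + 35.74·819 = 67991.82.
Real GDP 2017 (at 2003 prices) = 7.95·492 + 33.08·664 + 24.56·882 + 35.74·571 = 67945.98.
Real growth = 67945.98/67991.82 − 1 = -0.0007.

-0.07%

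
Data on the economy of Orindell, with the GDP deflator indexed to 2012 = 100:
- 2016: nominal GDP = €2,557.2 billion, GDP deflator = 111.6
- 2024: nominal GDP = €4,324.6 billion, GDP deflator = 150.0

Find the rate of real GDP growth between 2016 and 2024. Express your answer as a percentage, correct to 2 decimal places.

25.82%

Real GDP 2016 = 2557.2 / 1.116 = 2291.40.
Real GDP 2024 = 4324.6 / 1.500 = 2883.07.
Real growth = 2883.07 / 2291.40 − 1 = 0.2582.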